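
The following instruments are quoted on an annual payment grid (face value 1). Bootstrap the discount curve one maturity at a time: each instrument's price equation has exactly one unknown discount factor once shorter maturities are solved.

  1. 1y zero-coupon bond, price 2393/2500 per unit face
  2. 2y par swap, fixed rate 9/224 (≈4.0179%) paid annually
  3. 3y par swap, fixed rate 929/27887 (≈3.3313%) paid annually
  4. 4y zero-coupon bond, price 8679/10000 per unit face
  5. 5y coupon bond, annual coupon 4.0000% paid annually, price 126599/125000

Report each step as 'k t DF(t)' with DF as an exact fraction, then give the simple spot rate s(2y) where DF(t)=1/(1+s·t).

1 1 2393/2500
2 2 2311/2500
3 3 9071/10000
4 4 8679/10000
5 5 2083/2500
s(2y) = (1/(2311/2500) − 1)/(2) = 189/4622 ≈ 4.0891%

step 1 [1y] zero: DF = P = 2393/2500 ≈ 0.957200
step 2 [2y] swap r/1=9/224: DF=(1 − 9/224·(0.957200))/(1+9/224) = 2311/2500 ≈ 0.924400
step 3 [3y] swap r/1=929/27887: DF=(1 − 929/27887·(0.957200+0.924400))/(1+929/27887) = 9071/10000 ≈ 0.907100
step 4 [4y] zero: DF = P = 8679/10000 ≈ 0.867900
step 5 [5y] bond c/1=1/25: DF=(126599/125000 − 1/25·(0.957200+0.924400+0.907100+0.867900))/(1+1/25) = 2083/2500 ≈ 0.833200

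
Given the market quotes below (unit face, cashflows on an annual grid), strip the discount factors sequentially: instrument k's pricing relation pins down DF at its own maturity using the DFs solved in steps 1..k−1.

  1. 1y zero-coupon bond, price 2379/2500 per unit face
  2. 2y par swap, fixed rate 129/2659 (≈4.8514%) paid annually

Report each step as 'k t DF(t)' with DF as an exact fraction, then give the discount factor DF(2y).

step 1 [1y] zero: DF = P = 2379/2500 ≈ 0.951600
step 2 [2y] swap r/1=129/2659: DF=(1 − 129/2659·(0.951600))/(1+129/2659) = 9097/10000 ≈ 0.909700

1 1 2379/2500
2 2 9097/10000
DF(2y) = 9097/10000 ≈ 0.909700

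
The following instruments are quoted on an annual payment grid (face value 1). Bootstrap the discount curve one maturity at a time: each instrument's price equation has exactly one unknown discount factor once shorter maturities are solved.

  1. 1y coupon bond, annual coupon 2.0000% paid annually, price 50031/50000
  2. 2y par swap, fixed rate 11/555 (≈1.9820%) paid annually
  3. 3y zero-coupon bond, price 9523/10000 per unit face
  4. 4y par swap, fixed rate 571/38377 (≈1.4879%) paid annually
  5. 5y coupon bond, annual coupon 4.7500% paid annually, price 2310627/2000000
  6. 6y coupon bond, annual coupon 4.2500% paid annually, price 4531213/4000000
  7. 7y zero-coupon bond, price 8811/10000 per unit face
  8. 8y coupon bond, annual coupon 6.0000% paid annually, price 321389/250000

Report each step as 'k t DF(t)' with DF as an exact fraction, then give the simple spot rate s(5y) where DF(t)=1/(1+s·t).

1 1 981/1000
2 2 1923/2000
3 3 9523/10000
4 4 9429/10000
5 5 9289/10000
6 6 8923/10000
7 7 8811/10000
8 8 4213/5000
s(5y) = (1/(9289/10000) − 1)/(5) = 711/46445 ≈ 1.5308%

step 1 [1y] bond c/1=1/50: DF=(50031/50000 − 1/50·(0))/(1+1/50) = 981/1000 ≈ 0.981000
step 2 [2y] swap r/1=11/555: DF=(1 − 11/555·(0.981000))/(1+11/555) = 1923/2000 ≈ 0.961500
step 3 [3y] zero: DF = P = 9523/10000 ≈ 0.952300
step 4 [4y] swap r/1=571/38377: DF=(1 − 571/38377·(0.981000+0.961500+0.952300))/(1+571/38377) = 9429/10000 ≈ 0.942900
step 5 [5y] bond c/1=19/400: DF=(2310627/2000000 − 19/400·(0.981000+0.961500+0.952300+0.942900))/(1+19/400) = 9289/10000 ≈ 0.928900
step 6 [6y] bond c/1=17/400: DF=(4531213/4000000 − 17/400·(0.981000+0.961500+0.952300+0.942900+0.928900))/(1+17/400) = 8923/10000 ≈ 0.892300
step 7 [7y] zero: DF = P = 8811/10000 ≈ 0.881100
step 8 [8y] bond c/1=3/50: DF=(321389/250000 − 3/50·(0.981000+0.961500+0.952300+0.942900+0.928900+0.892300+0.881100))/(1+3/50) = 4213/5000 ≈ 0.842600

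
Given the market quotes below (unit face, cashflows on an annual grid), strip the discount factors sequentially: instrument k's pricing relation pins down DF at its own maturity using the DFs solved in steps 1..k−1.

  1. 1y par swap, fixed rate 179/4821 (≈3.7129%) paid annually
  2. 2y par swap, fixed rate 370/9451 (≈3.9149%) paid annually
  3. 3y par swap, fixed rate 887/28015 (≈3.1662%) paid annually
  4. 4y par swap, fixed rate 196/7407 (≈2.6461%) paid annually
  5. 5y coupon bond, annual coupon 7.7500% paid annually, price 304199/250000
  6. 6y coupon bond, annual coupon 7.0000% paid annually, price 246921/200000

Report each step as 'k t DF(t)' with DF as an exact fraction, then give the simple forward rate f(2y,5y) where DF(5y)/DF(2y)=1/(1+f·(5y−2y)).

1 1 4821/5000
2 2 463/500
3 3 9113/10000
4 4 451/500
5 5 8629/10000
6 6 8551/10000
f(2y,5y) = ((463/500)/(8629/10000) − 1)/(3) = 631/25887 ≈ 2.4375%

step 1 [1y] swap r/1=179/4821: DF=(1 − 179/4821·(0))/(1+179/4821) = 4821/5000 ≈ 0.964200
step 2 [2y] swap r/1=370/9451: DF=(1 − 370/9451·(0.964200))/(1+370/9451) = 463/500 ≈ 0.926000
step 3 [3y] swap r/1=887/28015: DF=(1 − 887/28015·(0.964200+0.926000))/(1+887/28015) = 9113/10000 ≈ 0.911300
step 4 [4y] swap r/1=196/7407: DF=(1 − 196/7407·(0.964200+0.926000+0.911300))/(1+196/7407) = 451/500 ≈ 0.902000
step 5 [5y] bond c/1=31/400: DF=(304199/250000 − 31/400·(0.964200+0.926000+0.911300+0.902000))/(1+31/400) = 8629/10000 ≈ 0.862900
step 6 [6y] bond c/1=7/100: DF=(246921/200000 − 7/100·(0.964200+0.926000+0.911300+0.902000+0.862900))/(1+7/100) = 8551/10000 ≈ 0.855100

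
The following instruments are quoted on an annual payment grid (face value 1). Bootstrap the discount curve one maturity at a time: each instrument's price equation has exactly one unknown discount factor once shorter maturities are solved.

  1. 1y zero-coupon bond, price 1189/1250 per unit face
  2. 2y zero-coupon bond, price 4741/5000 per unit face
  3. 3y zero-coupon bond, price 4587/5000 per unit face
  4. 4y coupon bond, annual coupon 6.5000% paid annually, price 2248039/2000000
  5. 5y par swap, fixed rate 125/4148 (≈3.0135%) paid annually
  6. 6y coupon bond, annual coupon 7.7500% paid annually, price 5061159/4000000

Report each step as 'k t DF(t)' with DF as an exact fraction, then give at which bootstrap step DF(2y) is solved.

1 1 1189/1250
2 2 4741/5000
3 3 4587/5000
4 4 1767/2000
5 5 69/80
6 6 8461/10000
DF(2y) is solved at step 2

step 1 [1y] zero: DF = P = 1189/1250 ≈ 0.951200
step 2 [2y] zero: DF = P = 4741/5000 ≈ 0.948200
step 3 [3y] zero: DF = P = 4587/5000 ≈ 0.917400
step 4 [4y] bond c/1=13/200: DF=(2248039/2000000 − 13/200·(0.951200+0.948200+0.917400))/(1+13/200) = 1767/2000 ≈ 0.883500
step 5 [5y] swap r/1=125/4148: DF=(1 − 125/4148·(0.951200+0.948200+0.917400+0.883500))/(1+125/4148) = 69/80 ≈ 0.862500
step 6 [6y] bond c/1=31/400: DF=(5061159/4000000 − 31/400·(0.951200+0.948200+0.917400+0.883500+0.862500))/(1+31/400) = 8461/10000 ≈ 0.846100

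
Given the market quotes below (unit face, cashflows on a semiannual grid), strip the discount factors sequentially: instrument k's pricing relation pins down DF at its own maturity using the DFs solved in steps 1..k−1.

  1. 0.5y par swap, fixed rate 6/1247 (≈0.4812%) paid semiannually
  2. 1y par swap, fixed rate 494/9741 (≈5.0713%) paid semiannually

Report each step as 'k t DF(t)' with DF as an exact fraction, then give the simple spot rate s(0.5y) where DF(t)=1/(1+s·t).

1 1/2 1247/1250
2 1 4753/5000
s(0.5y) = (1/(1247/1250) − 1)/(1/2) = 6/1247 ≈ 0.4812%

step 1 [0.5y] swap r/2=3/1247: DF=(1 − 3/1247·(0))/(1+3/1247) = 1247/1250 ≈ 0.997600
step 2 [1y] swap r/2=247/9741: DF=(1 − 247/9741·(0.997600))/(1+247/9741) = 4753/5000 ≈ 0.950600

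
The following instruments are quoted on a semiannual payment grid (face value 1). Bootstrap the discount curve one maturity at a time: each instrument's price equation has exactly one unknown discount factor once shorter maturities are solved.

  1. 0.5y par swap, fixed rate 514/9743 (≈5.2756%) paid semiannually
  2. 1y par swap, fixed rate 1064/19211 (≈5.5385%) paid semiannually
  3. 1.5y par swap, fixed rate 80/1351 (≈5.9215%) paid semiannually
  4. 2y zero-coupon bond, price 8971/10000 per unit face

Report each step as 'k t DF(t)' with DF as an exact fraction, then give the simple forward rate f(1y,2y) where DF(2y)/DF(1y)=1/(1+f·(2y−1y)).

1 1/2 9743/10000
2 1 2367/2500
3 3/2 229/250
4 2 8971/10000
f(1y,2y) = ((2367/2500)/(8971/10000) − 1)/(1) = 497/8971 ≈ 5.5401%

step 1 [0.5y] swap r/2=257/9743: DF=(1 − 257/9743·(0))/(1+257/9743) = 9743/10000 ≈ 0.974300
step 2 [1y] swap r/2=532/19211: DF=(1 − 532/19211·(0.974300))/(1+532/19211) = 2367/2500 ≈ 0.946800
step 3 [1.5y] swap r/2=40/1351: DF=(1 − 40/1351·(0.974300+0.946800))/(1+40/1351) = 229/250 ≈ 0.916000
step 4 [2y] zero: DF = P = 8971/10000 ≈ 0.897100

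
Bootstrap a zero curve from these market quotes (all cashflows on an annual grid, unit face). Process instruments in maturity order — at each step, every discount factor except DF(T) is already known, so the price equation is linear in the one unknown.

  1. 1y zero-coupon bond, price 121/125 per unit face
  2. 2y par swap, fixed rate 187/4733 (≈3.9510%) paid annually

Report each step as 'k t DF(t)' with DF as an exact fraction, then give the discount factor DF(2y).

step 1 [1y] zero: DF = P = 121/125 ≈ 0.968000
step 2 [2y] swap r/1=187/4733: DF=(1 − 187/4733·(0.968000))/(1+187/4733) = 2313/2500 ≈ 0.925200

1 1 121/125
2 2 2313/2500
DF(2y) = 2313/2500 ≈ 0.925200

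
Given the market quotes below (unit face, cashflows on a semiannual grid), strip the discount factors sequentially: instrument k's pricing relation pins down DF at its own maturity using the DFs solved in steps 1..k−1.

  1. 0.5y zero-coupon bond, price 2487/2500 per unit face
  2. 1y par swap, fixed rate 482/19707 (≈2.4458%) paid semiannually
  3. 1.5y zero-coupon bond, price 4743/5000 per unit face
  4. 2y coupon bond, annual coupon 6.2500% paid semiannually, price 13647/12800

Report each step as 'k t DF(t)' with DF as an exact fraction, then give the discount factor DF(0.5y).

1 1/2 2487/2500
2 1 9759/10000
3 3/2 4743/5000
4 2 4727/5000
DF(0.5y) = 2487/2500 ≈ 0.994800

step 1 [0.5y] zero: DF = P = 2487/2500 ≈ 0.994800
step 2 [1y] swap r/2=241/19707: DF=(1 − 241/19707·(0.994800))/(1+241/19707) = 9759/10000 ≈ 0.975900
step 3 [1.5y] zero: DF = P = 4743/5000 ≈ 0.948600
step 4 [2y] bond c/2=1/32: DF=(13647/12800 − 1/32·(0.994800+0.975900+0.948600))/(1+1/32) = 4727/5000 ≈ 0.945400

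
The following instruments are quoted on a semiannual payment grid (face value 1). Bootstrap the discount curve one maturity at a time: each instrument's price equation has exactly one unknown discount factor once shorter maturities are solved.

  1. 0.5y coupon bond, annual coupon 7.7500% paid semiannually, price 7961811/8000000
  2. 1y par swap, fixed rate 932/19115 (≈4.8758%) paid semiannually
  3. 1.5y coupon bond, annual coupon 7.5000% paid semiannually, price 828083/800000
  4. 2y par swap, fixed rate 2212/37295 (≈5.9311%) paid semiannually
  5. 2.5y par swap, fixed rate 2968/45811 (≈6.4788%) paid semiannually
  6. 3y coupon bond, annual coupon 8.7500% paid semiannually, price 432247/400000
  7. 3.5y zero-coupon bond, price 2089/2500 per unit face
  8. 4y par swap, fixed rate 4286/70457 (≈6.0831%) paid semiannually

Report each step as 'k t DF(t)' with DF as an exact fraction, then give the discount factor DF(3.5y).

step 1 [0.5y] bond c/2=31/800: DF=(7961811/8000000 − 31/800·(0))/(1+31/800) = 9581/10000 ≈ 0.958100
step 2 [1y] swap r/2=466/19115: DF=(1 − 466/19115·(0.958100))/(1+466/19115) = 4767/5000 ≈ 0.953400
step 3 [1.5y] bond c/2=3/80: DF=(828083/800000 − 3/80·(0.958100+0.953400))/(1+3/80) = 4643/5000 ≈ 0.928600
step 4 [2y] swap r/2=1106/37295: DF=(1 − 1106/37295·(0.958100+0.953400+0.928600))/(1+1106/37295) = 4447/5000 ≈ 0.889400
step 5 [2.5y] swap r/2=1484/45811: DF=(1 − 1484/45811·(0.958100+0.953400+0.928600+0.889400))/(1+1484/45811) = 2129/2500 ≈ 0.851600
step 6 [3y] bond c/2=7/160: DF=(432247/400000 − 7/160·(0.958100+0.953400+0.928600+0.889400+0.851600))/(1+7/160) = 8433/10000 ≈ 0.843300
step 7 [3.5y] zero: DF = P = 2089/2500 ≈ 0.835600
step 8 [4y] swap r/2=2143/70457: DF=(1 − 2143/70457·(0.958100+0.953400+0.928600+0.889400+0.851600+0.843300+0.835600))/(1+2143/70457) = 7857/10000 ≈ 0.785700

1 1/2 9581/10000
2 1 4767/5000
3 3/2 4643/5000
4 2 4447/5000
5 5/2 2129/2500
6 3 8433/10000
7 7/2 2089/2500
8 4 7857/10000
DF(3.5y) = 2089/2500 ≈ 0.835600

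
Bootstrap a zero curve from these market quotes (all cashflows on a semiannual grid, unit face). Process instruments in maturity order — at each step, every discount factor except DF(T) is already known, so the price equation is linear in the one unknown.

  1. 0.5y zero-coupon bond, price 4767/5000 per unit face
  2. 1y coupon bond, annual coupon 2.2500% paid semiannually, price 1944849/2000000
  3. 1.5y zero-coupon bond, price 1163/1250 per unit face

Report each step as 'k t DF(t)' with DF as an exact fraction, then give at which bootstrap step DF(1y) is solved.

1 1/2 4767/5000
2 1 951/1000
3 3/2 1163/1250
DF(1y) is solved at step 2

step 1 [0.5y] zero: DF = P = 4767/5000 ≈ 0.953400
step 2 [1y] bond c/2=9/800: DF=(1944849/2000000 − 9/800·(0.953400))/(1+9/800) = 951/1000 ≈ 0.951000
step 3 [1.5y] zero: DF = P = 1163/1250 ≈ 0.930400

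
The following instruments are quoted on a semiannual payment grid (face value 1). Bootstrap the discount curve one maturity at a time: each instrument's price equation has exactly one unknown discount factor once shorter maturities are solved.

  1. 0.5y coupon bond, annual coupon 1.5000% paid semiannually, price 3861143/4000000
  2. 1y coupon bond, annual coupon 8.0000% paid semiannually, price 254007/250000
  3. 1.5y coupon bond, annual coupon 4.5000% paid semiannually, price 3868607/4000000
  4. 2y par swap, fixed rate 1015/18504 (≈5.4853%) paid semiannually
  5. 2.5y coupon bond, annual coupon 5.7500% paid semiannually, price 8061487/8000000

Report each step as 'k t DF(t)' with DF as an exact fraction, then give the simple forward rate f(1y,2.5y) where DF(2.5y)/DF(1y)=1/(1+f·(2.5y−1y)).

1 1/2 9581/10000
2 1 9401/10000
3 3/2 9041/10000
4 2 1797/2000
5 5/2 8761/10000
f(1y,2.5y) = ((9401/10000)/(8761/10000) − 1)/(3/2) = 1280/26283 ≈ 4.8701%

step 1 [0.5y] bond c/2=3/400: DF=(3861143/4000000 − 3/400·(0))/(1+3/400) = 9581/10000 ≈ 0.958100
step 2 [1y] bond c/2=1/25: DF=(254007/250000 − 1/25·(0.958100))/(1+1/25) = 9401/10000 ≈ 0.940100
step 3 [1.5y] bond c/2=9/400: DF=(3868607/4000000 − 9/400·(0.958100+0.940100))/(1+9/400) = 9041/10000 ≈ 0.904100
step 4 [2y] swap r/2=1015/37008: DF=(1 − 1015/37008·(0.958100+0.940100+0.904100))/(1+1015/37008) = 1797/2000 ≈ 0.898500
step 5 [2.5y] bond c/2=23/800: DF=(8061487/8000000 − 23/800·(0.958100+0.940100+0.904100+0.898500))/(1+23/800) = 8761/10000 ≈ 0.876100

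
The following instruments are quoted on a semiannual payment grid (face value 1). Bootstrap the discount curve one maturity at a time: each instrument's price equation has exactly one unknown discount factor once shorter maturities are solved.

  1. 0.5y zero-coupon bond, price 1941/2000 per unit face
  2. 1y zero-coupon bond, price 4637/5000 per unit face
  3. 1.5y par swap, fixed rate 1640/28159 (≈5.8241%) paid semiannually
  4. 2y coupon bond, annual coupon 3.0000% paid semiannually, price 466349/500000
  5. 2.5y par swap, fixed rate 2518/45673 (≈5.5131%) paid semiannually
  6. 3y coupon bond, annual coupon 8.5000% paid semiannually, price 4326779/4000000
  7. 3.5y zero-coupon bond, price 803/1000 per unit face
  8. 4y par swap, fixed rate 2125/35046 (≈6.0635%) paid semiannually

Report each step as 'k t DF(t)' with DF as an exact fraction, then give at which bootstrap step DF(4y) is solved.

1 1/2 1941/2000
2 1 4637/5000
3 3/2 459/500
4 2 8773/10000
5 5/2 8741/10000
6 3 4257/5000
7 7/2 803/1000
8 4 63/80
DF(4y) is solved at step 8

step 1 [0.5y] zero: DF = P = 1941/2000 ≈ 0.970500
step 2 [1y] zero: DF = P = 4637/5000 ≈ 0.927400
step 3 [1.5y] swap r/2=820/28159: DF=(1 − 820/28159·(0.970500+0.927400))/(1+820/28159) = 459/500 ≈ 0.918000
step 4 [2y] bond c/2=3/200: DF=(466349/500000 − 3/200·(0.970500+0.927400+0.918000))/(1+3/200) = 8773/10000 ≈ 0.877300
step 5 [2.5y] swap r/2=1259/45673: DF=(1 − 1259/45673·(0.970500+0.927400+0.918000+0.877300))/(1+1259/45673) = 8741/10000 ≈ 0.874100
step 6 [3y] bond c/2=17/400: DF=(4326779/4000000 − 17/400·(0.970500+0.927400+0.918000+0.877300+0.874100))/(1+17/400) = 4257/5000 ≈ 0.851400
step 7 [3.5y] zero: DF = P = 803/1000 ≈ 0.803000
step 8 [4y] swap r/2=2125/70092: DF=(1 − 2125/70092·(0.970500+0.927400+0.918000+0.877300+0.874100+0.851400+0.803000))/(1+2125/70092) = 63/80 ≈ 0.787500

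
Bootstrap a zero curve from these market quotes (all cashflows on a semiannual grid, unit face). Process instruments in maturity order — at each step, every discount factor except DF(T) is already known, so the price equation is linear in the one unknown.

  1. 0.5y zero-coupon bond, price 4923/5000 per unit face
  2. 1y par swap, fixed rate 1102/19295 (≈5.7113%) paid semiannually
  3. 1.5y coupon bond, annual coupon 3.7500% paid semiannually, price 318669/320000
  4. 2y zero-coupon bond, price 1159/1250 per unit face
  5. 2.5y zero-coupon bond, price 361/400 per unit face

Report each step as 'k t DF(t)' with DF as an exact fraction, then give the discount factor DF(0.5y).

step 1 [0.5y] zero: DF = P = 4923/5000 ≈ 0.984600
step 2 [1y] swap r/2=551/19295: DF=(1 − 551/19295·(0.984600))/(1+551/19295) = 9449/10000 ≈ 0.944900
step 3 [1.5y] bond c/2=3/160: DF=(318669/320000 − 3/160·(0.984600+0.944900))/(1+3/160) = 471/500 ≈ 0.942000
step 4 [2y] zero: DF = P = 1159/1250 ≈ 0.927200
step 5 [2.5y] zero: DF = P = 361/400 ≈ 0.902500

1 1/2 4923/5000
2 1 9449/10000
3 3/2 471/500
4 2 1159/1250
5 5/2 361/400
DF(0.5y) = 4923/5000 ≈ 0.984600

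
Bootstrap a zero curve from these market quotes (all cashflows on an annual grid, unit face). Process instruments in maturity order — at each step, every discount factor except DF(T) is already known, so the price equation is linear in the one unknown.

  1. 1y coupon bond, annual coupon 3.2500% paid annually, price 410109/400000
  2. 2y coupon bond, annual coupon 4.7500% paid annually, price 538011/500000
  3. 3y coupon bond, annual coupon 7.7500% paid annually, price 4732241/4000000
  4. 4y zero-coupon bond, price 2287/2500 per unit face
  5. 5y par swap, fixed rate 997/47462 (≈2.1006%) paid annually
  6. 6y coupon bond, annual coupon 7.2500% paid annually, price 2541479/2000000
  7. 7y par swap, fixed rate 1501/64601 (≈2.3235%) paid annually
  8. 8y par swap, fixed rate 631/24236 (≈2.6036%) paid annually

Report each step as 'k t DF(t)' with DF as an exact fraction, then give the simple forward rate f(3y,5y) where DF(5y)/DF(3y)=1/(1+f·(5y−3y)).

1 1 993/1000
2 2 4911/5000
3 3 9559/10000
4 4 2287/2500
5 5 9003/10000
6 6 108/125
7 7 8499/10000
8 8 8107/10000
f(3y,5y) = ((9559/10000)/(9003/10000) − 1)/(2) = 278/9003 ≈ 3.0879%

step 1 [1y] bond c/1=13/400: DF=(410109/400000 − 13/400·(0))/(1+13/400) = 993/1000 ≈ 0.993000
step 2 [2y] bond c/1=19/400: DF=(538011/500000 − 19/400·(0.993000))/(1+19/400) = 4911/5000 ≈ 0.982200
step 3 [3y] bond c/1=31/400: DF=(4732241/4000000 − 31/400·(0.993000+0.982200))/(1+31/400) = 9559/10000 ≈ 0.955900
step 4 [4y] zero: DF = P = 2287/2500 ≈ 0.914800
step 5 [5y] swap r/1=997/47462: DF=(1 − 997/47462·(0.993000+0.982200+0.955900+0.914800))/(1+997/47462) = 9003/10000 ≈ 0.900300
step 6 [6y] bond c/1=29/400: DF=(2541479/2000000 − 29/400·(0.993000+0.982200+0.955900+0.914800+0.900300))/(1+29/400) = 108/125 ≈ 0.864000
step 7 [7y] swap r/1=1501/64601: DF=(1 − 1501/64601·(0.993000+0.982200+0.955900+0.914800+0.900300+0.864000))/(1+1501/64601) = 8499/10000 ≈ 0.849900
step 8 [8y] swap r/1=631/24236: DF=(1 − 631/24236·(0.993000+0.982200+0.955900+0.914800+0.900300+0.864000+0.849900))/(1+631/24236) = 8107/10000 ≈ 0.810700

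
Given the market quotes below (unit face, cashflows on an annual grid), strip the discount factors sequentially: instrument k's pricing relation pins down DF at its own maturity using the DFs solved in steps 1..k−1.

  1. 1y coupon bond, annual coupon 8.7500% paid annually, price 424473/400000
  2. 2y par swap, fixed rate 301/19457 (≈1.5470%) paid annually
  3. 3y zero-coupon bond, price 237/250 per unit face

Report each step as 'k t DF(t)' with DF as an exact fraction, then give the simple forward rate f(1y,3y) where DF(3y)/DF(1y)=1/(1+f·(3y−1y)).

step 1 [1y] bond c/1=7/80: DF=(424473/400000 − 7/80·(0))/(1+7/80) = 4879/5000 ≈ 0.975800
step 2 [2y] swap r/1=301/19457: DF=(1 − 301/19457·(0.975800))/(1+301/19457) = 9699/10000 ≈ 0.969900
step 3 [3y] zero: DF = P = 237/250 ≈ 0.948000

1 1 4879/5000
2 2 9699/10000
3 3 237/250
f(1y,3y) = ((4879/5000)/(237/250) − 1)/(2) = 139/9480 ≈ 1.4662%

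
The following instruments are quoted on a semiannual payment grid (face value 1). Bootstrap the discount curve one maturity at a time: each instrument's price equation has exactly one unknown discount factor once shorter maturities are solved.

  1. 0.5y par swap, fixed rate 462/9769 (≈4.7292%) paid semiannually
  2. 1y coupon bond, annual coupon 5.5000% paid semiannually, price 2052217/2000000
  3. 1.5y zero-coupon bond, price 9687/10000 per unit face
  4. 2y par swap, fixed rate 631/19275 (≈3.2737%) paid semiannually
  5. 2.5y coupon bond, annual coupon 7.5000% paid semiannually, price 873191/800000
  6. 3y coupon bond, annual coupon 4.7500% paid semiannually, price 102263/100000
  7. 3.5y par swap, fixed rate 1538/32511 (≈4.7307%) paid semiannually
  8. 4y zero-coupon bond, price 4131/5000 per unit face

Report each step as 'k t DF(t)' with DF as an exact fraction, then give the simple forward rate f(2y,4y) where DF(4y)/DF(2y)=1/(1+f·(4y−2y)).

step 1 [0.5y] swap r/2=231/9769: DF=(1 − 231/9769·(0))/(1+231/9769) = 9769/10000 ≈ 0.976900
step 2 [1y] bond c/2=11/400: DF=(2052217/2000000 − 11/400·(0.976900))/(1+11/400) = 389/400 ≈ 0.972500
step 3 [1.5y] zero: DF = P = 9687/10000 ≈ 0.968700
step 4 [2y] swap r/2=631/38550: DF=(1 − 631/38550·(0.976900+0.972500+0.968700))/(1+631/38550) = 9369/10000 ≈ 0.936900
step 5 [2.5y] bond c/2=3/80: DF=(873191/800000 − 3/80·(0.976900+0.972500+0.968700+0.936900))/(1+3/80) = 9127/10000 ≈ 0.912700
step 6 [3y] bond c/2=19/800: DF=(102263/100000 − 19/800·(0.976900+0.972500+0.968700+0.936900+0.912700))/(1+19/800) = 8883/10000 ≈ 0.888300
step 7 [3.5y] swap r/2=769/32511: DF=(1 − 769/32511·(0.976900+0.972500+0.968700+0.936900+0.912700+0.888300))/(1+769/32511) = 4231/5000 ≈ 0.846200
step 8 [4y] zero: DF = P = 4131/5000 ≈ 0.826200

1 1/2 9769/10000
2 1 389/400
3 3/2 9687/10000
4 2 9369/10000
5 5/2 9127/10000
6 3 8883/10000
7 7/2 4231/5000
8 4 4131/5000
f(2y,4y) = ((9369/10000)/(4131/5000) − 1)/(2) = 41/612 ≈ 6.6993%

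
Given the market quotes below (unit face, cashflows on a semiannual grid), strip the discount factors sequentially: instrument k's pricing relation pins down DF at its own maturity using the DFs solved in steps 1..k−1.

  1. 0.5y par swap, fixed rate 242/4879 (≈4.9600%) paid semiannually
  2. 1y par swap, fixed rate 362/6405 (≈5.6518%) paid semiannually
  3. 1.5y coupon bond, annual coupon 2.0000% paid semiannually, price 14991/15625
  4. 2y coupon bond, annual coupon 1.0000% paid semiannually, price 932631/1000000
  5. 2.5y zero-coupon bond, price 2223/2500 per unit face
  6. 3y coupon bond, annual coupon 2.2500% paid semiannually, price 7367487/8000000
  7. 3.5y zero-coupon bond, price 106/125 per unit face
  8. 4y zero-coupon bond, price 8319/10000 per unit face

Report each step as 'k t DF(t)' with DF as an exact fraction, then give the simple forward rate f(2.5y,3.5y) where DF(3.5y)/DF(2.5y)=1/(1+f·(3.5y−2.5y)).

1 1/2 4879/5000
2 1 9457/10000
3 3/2 9309/10000
4 2 4569/5000
5 5/2 2223/2500
6 3 8589/10000
7 7/2 106/125
8 4 8319/10000
f(2.5y,3.5y) = ((2223/2500)/(106/125) − 1)/(1) = 103/2120 ≈ 4.8585%

step 1 [0.5y] swap r/2=121/4879: DF=(1 − 121/4879·(0))/(1+121/4879) = 4879/5000 ≈ 0.975800
step 2 [1y] swap r/2=181/6405: DF=(1 − 181/6405·(0.975800))/(1+181/6405) = 9457/10000 ≈ 0.945700
step 3 [1.5y] bond c/2=1/100: DF=(14991/15625 − 1/100·(0.975800+0.945700))/(1+1/100) = 9309/10000 ≈ 0.930900
step 4 [2y] bond c/2=1/200: DF=(932631/1000000 − 1/200·(0.975800+0.945700+0.930900))/(1+1/200) = 4569/5000 ≈ 0.913800
step 5 [2.5y] zero: DF = P = 2223/2500 ≈ 0.889200
step 6 [3y] bond c/2=9/800: DF=(7367487/8000000 − 9/800·(0.975800+0.945700+0.930900+0.913800+0.889200))/(1+9/800) = 8589/10000 ≈ 0.858900
step 7 [3.5y] zero: DF = P = 106/125 ≈ 0.848000
step 8 [4y] zero: DF = P = 8319/10000 ≈ 0.831900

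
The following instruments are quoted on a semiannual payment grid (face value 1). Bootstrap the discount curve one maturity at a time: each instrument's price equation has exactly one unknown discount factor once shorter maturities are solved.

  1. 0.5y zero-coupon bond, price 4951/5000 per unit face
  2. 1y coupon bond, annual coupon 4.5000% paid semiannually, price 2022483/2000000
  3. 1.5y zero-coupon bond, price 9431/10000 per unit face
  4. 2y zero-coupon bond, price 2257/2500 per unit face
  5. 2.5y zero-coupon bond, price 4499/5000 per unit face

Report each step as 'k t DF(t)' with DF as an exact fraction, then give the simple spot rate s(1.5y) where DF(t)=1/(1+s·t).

step 1 [0.5y] zero: DF = P = 4951/5000 ≈ 0.990200
step 2 [1y] bond c/2=9/400: DF=(2022483/2000000 − 9/400·(0.990200))/(1+9/400) = 1209/1250 ≈ 0.967200
step 3 [1.5y] zero: DF = P = 9431/10000 ≈ 0.943100
step 4 [2y] zero: DF = P = 2257/2500 ≈ 0.902800
step 5 [2.5y] zero: DF = P = 4499/5000 ≈ 0.899800

1 1/2 4951/5000
2 1 1209/1250
3 3/2 9431/10000
4 2 2257/2500
5 5/2 4499/5000
s(1.5y) = (1/(9431/10000) − 1)/(3/2) = 1138/28293 ≈ 4.0222%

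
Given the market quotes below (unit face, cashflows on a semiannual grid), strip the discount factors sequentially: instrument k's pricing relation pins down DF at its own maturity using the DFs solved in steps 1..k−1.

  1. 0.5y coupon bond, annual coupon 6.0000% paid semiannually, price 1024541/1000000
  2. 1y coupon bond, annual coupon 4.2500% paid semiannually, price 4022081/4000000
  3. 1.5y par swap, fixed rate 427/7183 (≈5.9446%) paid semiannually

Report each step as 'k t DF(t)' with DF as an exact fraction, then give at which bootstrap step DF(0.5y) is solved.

step 1 [0.5y] bond c/2=3/100: DF=(1024541/1000000 − 3/100·(0))/(1+3/100) = 9947/10000 ≈ 0.994700
step 2 [1y] bond c/2=17/800: DF=(4022081/4000000 − 17/800·(0.994700))/(1+17/800) = 9639/10000 ≈ 0.963900
step 3 [1.5y] swap r/2=427/14366: DF=(1 − 427/14366·(0.994700+0.963900))/(1+427/14366) = 4573/5000 ≈ 0.914600

1 1/2 9947/10000
2 1 9639/10000
3 3/2 4573/5000
DF(0.5y) is solved at step 1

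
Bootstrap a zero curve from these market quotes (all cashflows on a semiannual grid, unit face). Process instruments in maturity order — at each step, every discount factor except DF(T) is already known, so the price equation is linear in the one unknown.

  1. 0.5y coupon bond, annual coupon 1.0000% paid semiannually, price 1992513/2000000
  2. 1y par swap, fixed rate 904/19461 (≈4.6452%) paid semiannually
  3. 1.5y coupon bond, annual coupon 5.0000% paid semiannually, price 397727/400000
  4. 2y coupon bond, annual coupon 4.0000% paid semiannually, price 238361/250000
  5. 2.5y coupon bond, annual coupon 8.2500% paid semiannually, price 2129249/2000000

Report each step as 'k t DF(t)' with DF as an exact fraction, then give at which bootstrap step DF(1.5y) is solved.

step 1 [0.5y] bond c/2=1/200: DF=(1992513/2000000 − 1/200·(0))/(1+1/200) = 9913/10000 ≈ 0.991300
step 2 [1y] swap r/2=452/19461: DF=(1 − 452/19461·(0.991300))/(1+452/19461) = 2387/2500 ≈ 0.954800
step 3 [1.5y] bond c/2=1/40: DF=(397727/400000 − 1/40·(0.991300+0.954800))/(1+1/40) = 4613/5000 ≈ 0.922600
step 4 [2y] bond c/2=1/50: DF=(238361/250000 − 1/50·(0.991300+0.954800+0.922600))/(1+1/50) = 1757/2000 ≈ 0.878500
step 5 [2.5y] bond c/2=33/800: DF=(2129249/2000000 − 33/800·(0.991300+0.954800+0.922600+0.878500))/(1+33/800) = 437/500 ≈ 0.874000

1 1/2 9913/10000
2 1 2387/2500
3 3/2 4613/5000
4 2 1757/2000
5 5/2 437/500
DF(1.5y) is solved at step 3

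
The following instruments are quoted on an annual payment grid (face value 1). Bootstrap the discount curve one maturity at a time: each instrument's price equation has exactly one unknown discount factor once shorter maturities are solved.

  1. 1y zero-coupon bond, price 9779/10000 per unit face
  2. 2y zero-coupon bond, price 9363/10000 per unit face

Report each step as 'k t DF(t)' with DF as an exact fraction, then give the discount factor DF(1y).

1 1 9779/10000
2 2 9363/10000
DF(1y) = 9779/10000 ≈ 0.977900

step 1 [1y] zero: DF = P = 9779/10000 ≈ 0.977900
step 2 [2y] zero: DF = P = 9363/10000 ≈ 0.936300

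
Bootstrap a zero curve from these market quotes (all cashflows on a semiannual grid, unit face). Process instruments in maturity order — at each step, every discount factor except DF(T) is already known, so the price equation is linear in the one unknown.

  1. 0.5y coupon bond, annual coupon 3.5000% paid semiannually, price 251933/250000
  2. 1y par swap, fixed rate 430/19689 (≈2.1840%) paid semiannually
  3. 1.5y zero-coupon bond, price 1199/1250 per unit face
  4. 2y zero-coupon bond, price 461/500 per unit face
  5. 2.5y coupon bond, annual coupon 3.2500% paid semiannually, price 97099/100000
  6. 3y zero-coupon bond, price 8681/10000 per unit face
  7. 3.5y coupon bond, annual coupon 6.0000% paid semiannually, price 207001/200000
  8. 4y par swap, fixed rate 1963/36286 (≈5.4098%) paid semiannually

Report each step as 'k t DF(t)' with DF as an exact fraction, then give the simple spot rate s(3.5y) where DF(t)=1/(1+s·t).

step 1 [0.5y] bond c/2=7/400: DF=(251933/250000 − 7/400·(0))/(1+7/400) = 619/625 ≈ 0.990400
step 2 [1y] swap r/2=215/19689: DF=(1 − 215/19689·(0.990400))/(1+215/19689) = 1957/2000 ≈ 0.978500
step 3 [1.5y] zero: DF = P = 1199/1250 ≈ 0.959200
step 4 [2y] zero: DF = P = 461/500 ≈ 0.922000
step 5 [2.5y] bond c/2=13/800: DF=(97099/100000 − 13/800·(0.990400+0.978500+0.959200+0.922000))/(1+13/800) = 8939/10000 ≈ 0.893900
step 6 [3y] zero: DF = P = 8681/10000 ≈ 0.868100
step 7 [3.5y] bond c/2=3/100: DF=(207001/200000 − 3/100·(0.990400+0.978500+0.959200+0.922000+0.893900+0.868100))/(1+3/100) = 4207/5000 ≈ 0.841400
step 8 [4y] swap r/2=1963/72572: DF=(1 − 1963/72572·(0.990400+0.978500+0.959200+0.922000+0.893900+0.868100+0.841400))/(1+1963/72572) = 8037/10000 ≈ 0.803700

1 1/2 619/625
2 1 1957/2000
3 3/2 1199/1250
4 2 461/500
5 5/2 8939/10000
6 3 8681/10000
7 7/2 4207/5000
8 4 8037/10000
s(3.5y) = (1/(4207/5000) − 1)/(7/2) = 1586/29449 ≈ 5.3856%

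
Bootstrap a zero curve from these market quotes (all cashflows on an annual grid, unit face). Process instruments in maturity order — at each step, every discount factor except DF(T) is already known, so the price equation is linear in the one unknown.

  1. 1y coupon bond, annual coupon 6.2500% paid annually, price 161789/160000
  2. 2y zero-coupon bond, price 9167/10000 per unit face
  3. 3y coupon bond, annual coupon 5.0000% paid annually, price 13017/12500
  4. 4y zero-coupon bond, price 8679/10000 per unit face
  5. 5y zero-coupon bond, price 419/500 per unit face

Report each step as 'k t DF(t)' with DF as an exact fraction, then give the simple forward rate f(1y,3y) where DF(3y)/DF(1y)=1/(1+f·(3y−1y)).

step 1 [1y] bond c/1=1/16: DF=(161789/160000 − 1/16·(0))/(1+1/16) = 9517/10000 ≈ 0.951700
step 2 [2y] zero: DF = P = 9167/10000 ≈ 0.916700
step 3 [3y] bond c/1=1/20: DF=(13017/12500 − 1/20·(0.951700+0.916700))/(1+1/20) = 2257/2500 ≈ 0.902800
step 4 [4y] zero: DF = P = 8679/10000 ≈ 0.867900
step 5 [5y] zero: DF = P = 419/500 ≈ 0.838000

1 1 9517/10000
2 2 9167/10000
3 3 2257/2500
4 4 8679/10000
5 5 419/500
f(1y,3y) = ((9517/10000)/(2257/2500) − 1)/(2) = 489/18056 ≈ 2.7082%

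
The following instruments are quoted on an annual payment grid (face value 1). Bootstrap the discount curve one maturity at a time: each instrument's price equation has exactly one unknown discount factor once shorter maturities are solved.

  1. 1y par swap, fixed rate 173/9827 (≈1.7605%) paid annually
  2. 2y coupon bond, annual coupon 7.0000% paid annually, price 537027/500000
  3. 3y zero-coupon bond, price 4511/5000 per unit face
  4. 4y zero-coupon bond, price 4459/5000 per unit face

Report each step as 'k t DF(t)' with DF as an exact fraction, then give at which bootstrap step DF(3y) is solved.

step 1 [1y] swap r/1=173/9827: DF=(1 − 173/9827·(0))/(1+173/9827) = 9827/10000 ≈ 0.982700
step 2 [2y] bond c/1=7/100: DF=(537027/500000 − 7/100·(0.982700))/(1+7/100) = 1879/2000 ≈ 0.939500
step 3 [3y] zero: DF = P = 4511/5000 ≈ 0.902200
step 4 [4y] zero: DF = P = 4459/5000 ≈ 0.891800

1 1 9827/10000
2 2 1879/2000
3 3 4511/5000
4 4 4459/5000
DF(3y) is solved at step 3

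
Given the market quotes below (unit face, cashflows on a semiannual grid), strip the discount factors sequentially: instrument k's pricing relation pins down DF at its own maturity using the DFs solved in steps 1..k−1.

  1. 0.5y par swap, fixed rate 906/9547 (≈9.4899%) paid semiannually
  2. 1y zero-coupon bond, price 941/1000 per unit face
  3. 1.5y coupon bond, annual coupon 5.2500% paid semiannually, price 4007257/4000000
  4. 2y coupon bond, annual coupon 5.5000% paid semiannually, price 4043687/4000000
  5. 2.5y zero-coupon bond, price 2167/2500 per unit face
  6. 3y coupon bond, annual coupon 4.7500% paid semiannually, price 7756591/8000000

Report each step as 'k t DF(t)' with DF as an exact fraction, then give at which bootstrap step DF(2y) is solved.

step 1 [0.5y] swap r/2=453/9547: DF=(1 − 453/9547·(0))/(1+453/9547) = 9547/10000 ≈ 0.954700
step 2 [1y] zero: DF = P = 941/1000 ≈ 0.941000
step 3 [1.5y] bond c/2=21/800: DF=(4007257/4000000 − 21/800·(0.954700+0.941000))/(1+21/800) = 9277/10000 ≈ 0.927700
step 4 [2y] bond c/2=11/400: DF=(4043687/4000000 − 11/400·(0.954700+0.941000+0.927700))/(1+11/400) = 9083/10000 ≈ 0.908300
step 5 [2.5y] zero: DF = P = 2167/2500 ≈ 0.866800
step 6 [3y] bond c/2=19/800: DF=(7756591/8000000 − 19/800·(0.954700+0.941000+0.927700+0.908300+0.866800))/(1+19/800) = 2101/2500 ≈ 0.840400

1 1/2 9547/10000
2 1 941/1000
3 3/2 9277/10000
4 2 9083/10000
5 5/2 2167/2500
6 3 2101/2500
DF(2y) is solved at step 4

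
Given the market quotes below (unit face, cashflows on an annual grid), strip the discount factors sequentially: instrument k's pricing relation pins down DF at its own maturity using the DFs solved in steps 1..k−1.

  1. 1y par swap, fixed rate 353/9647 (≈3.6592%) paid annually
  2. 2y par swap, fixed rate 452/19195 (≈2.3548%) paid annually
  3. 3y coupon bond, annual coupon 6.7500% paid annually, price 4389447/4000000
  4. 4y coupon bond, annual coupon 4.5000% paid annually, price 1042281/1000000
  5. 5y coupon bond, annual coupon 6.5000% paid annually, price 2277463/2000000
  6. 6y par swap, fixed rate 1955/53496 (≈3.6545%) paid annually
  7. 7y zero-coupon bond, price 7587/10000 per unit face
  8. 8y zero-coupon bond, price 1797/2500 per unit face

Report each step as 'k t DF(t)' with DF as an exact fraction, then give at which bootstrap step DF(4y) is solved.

1 1 9647/10000
2 2 2387/2500
3 3 4533/5000
4 4 8757/10000
5 5 8433/10000
6 6 1609/2000
7 7 7587/10000
8 8 1797/2500
DF(4y) is solved at step 4

step 1 [1y] swap r/1=353/9647: DF=(1 − 353/9647·(0))/(1+353/9647) = 9647/10000 ≈ 0.964700
step 2 [2y] swap r/1=452/19195: DF=(1 − 452/19195·(0.964700))/(1+452/19195) = 2387/2500 ≈ 0.954800
step 3 [3y] bond c/1=27/400: DF=(4389447/4000000 − 27/400·(0.964700+0.954800))/(1+27/400) = 4533/5000 ≈ 0.906600
step 4 [4y] bond c/1=9/200: DF=(1042281/1000000 − 9/200·(0.964700+0.954800+0.906600))/(1+9/200) = 8757/10000 ≈ 0.875700
step 5 [5y] bond c/1=13/200: DF=(2277463/2000000 − 13/200·(0.964700+0.954800+0.906600+0.875700))/(1+13/200) = 8433/10000 ≈ 0.843300
step 6 [6y] swap r/1=1955/53496: DF=(1 − 1955/53496·(0.964700+0.954800+0.906600+0.875700+0.843300))/(1+1955/53496) = 1609/2000 ≈ 0.804500
step 7 [7y] zero: DF = P = 7587/10000 ≈ 0.758700
step 8 [8y] zero: DF = P = 1797/2500 ≈ 0.718800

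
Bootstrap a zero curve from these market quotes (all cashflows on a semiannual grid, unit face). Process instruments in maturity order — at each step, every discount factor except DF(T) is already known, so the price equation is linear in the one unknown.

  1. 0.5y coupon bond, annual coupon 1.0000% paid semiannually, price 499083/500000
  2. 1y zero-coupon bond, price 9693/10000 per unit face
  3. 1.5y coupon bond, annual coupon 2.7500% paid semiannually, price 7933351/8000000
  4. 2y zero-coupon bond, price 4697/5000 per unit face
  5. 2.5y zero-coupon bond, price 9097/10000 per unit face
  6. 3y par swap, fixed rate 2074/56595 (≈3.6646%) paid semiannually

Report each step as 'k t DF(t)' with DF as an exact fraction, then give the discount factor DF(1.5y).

step 1 [0.5y] bond c/2=1/200: DF=(499083/500000 − 1/200·(0))/(1+1/200) = 2483/2500 ≈ 0.993200
step 2 [1y] zero: DF = P = 9693/10000 ≈ 0.969300
step 3 [1.5y] bond c/2=11/800: DF=(7933351/8000000 − 11/800·(0.993200+0.969300))/(1+11/800) = 2379/2500 ≈ 0.951600
step 4 [2y] zero: DF = P = 4697/5000 ≈ 0.939400
step 5 [2.5y] zero: DF = P = 9097/10000 ≈ 0.909700
step 6 [3y] swap r/2=1037/56595: DF=(1 − 1037/56595·(0.993200+0.969300+0.951600+0.939400+0.909700))/(1+1037/56595) = 8963/10000 ≈ 0.896300

1 1/2 2483/2500
2 1 9693/10000
3 3/2 2379/2500
4 2 4697/5000
5 5/2 9097/10000
6 3 8963/10000
DF(1.5y) = 2379/2500 ≈ 0.951600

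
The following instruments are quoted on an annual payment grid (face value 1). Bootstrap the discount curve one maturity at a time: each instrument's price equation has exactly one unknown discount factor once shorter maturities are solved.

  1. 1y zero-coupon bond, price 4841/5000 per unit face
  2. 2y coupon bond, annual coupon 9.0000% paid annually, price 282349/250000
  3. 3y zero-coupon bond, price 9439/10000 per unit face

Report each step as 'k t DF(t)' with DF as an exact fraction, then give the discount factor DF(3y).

step 1 [1y] zero: DF = P = 4841/5000 ≈ 0.968200
step 2 [2y] bond c/1=9/100: DF=(282349/250000 − 9/100·(0.968200))/(1+9/100) = 4781/5000 ≈ 0.956200
step 3 [3y] zero: DF = P = 9439/10000 ≈ 0.943900

1 1 4841/5000
2 2 4781/5000
3 3 9439/10000
DF(3y) = 9439/10000 ≈ 0.943900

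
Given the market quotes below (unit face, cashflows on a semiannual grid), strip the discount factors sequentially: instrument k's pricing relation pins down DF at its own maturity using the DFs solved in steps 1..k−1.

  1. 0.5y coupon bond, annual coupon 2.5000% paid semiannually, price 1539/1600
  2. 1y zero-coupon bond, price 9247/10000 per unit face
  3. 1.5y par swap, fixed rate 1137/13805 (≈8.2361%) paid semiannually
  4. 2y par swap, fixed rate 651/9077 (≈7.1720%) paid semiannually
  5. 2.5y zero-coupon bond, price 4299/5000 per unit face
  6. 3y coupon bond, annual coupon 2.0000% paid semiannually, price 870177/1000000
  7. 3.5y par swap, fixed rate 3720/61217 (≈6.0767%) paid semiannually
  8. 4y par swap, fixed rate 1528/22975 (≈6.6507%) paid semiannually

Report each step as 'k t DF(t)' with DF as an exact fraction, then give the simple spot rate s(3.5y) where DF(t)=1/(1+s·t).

step 1 [0.5y] bond c/2=1/80: DF=(1539/1600 − 1/80·(0))/(1+1/80) = 19/20 ≈ 0.950000
step 2 [1y] zero: DF = P = 9247/10000 ≈ 0.924700
step 3 [1.5y] swap r/2=1137/27610: DF=(1 − 1137/27610·(0.950000+0.924700))/(1+1137/27610) = 8863/10000 ≈ 0.886300
step 4 [2y] swap r/2=651/18154: DF=(1 − 651/18154·(0.950000+0.924700+0.886300))/(1+651/18154) = 4349/5000 ≈ 0.869800
step 5 [2.5y] zero: DF = P = 4299/5000 ≈ 0.859800
step 6 [3y] bond c/2=1/100: DF=(870177/1000000 − 1/100·(0.950000+0.924700+0.886300+0.869800+0.859800))/(1+1/100) = 8171/10000 ≈ 0.817100
step 7 [3.5y] swap r/2=1860/61217: DF=(1 − 1860/61217·(0.950000+0.924700+0.886300+0.869800+0.859800+0.817100))/(1+1860/61217) = 407/500 ≈ 0.814000
step 8 [4y] swap r/2=764/22975: DF=(1 − 764/22975·(0.950000+0.924700+0.886300+0.869800+0.859800+0.817100+0.814000))/(1+764/22975) = 1927/2500 ≈ 0.770800

1 1/2 19/20
2 1 9247/10000
3 3/2 8863/10000
4 2 4349/5000
5 5/2 4299/5000
6 3 8171/10000
7 7/2 407/500
8 4 1927/2500
s(3.5y) = (1/(407/500) − 1)/(7/2) = 186/2849 ≈ 6.5286%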